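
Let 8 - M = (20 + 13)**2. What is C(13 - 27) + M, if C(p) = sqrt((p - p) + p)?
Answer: -1081 + I*sqrt(14) ≈ -1081.0 + 3.7417*I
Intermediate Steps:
C(p) = sqrt(p) (C(p) = sqrt(0 + p) = sqrt(p))
M = -1081 (M = 8 - (20 + 13)**2 = 8 - 1*33**2 = 8 - 1*1089 = 8 - 1089 = -1081)
C(13 - 27) + M = sqrt(13 - 27) - 1081 = sqrt(-14) - 1081 = I*sqrt(14) - 1081 = -1081 + I*sqrt(14)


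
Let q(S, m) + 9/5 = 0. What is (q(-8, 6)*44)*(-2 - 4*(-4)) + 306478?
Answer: 1526846/5 ≈ 3.0537e+5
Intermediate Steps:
q(S, m) = -9/5 (q(S, m) = -9/5 + 0 = -9/5)
(q(-8, 6)*44)*(-2 - 4*(-4)) + 306478 = (-9/5*44)*(-2 - 4*(-4)) + 306478 = -396*(-2 + 16)/5 + 306478 = -396/5*14 + 306478 = -5544/5 + 306478 = 1526846/5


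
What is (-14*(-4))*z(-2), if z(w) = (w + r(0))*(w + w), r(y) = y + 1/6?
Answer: 1232/3 ≈ 410.67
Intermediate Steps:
r(y) = 1/6 + y (r(y) = y + 1/6 = 1/6 + y)
z(w) = 2*w*(1/6 + w) (z(w) = (w + (1/6 + 0))*(w + w) = (w + 1/6)*(2*w) = (1/6 + w)*(2*w) = 2*w*(1/6 + w))
(-14*(-4))*z(-2) = (-14*(-4))*((1/3)*(-2)*(1 + 6*(-2))) = 56*((1/3)*(-2)*(1 - 12)) = 56*((1/3)*(-2)*(-11)) = 56*(22/3) = 1232/3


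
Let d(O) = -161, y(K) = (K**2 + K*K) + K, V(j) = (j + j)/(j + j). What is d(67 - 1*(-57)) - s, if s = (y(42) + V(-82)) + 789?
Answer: -4521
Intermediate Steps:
V(j) = 1 (V(j) = (2*j)/((2*j)) = (2*j)*(1/(2*j)) = 1)
y(K) = K + 2*K**2 (y(K) = (K**2 + K**2) + K = 2*K**2 + K = K + 2*K**2)
s = 4360 (s = (42*(1 + 2*42) + 1) + 789 = (42*(1 + 84) + 1) + 789 = (42*85 + 1) + 789 = (3570 + 1) + 789 = 3571 + 789 = 4360)
d(67 - 1*(-57)) - s = -161 - 1*4360 = -161 - 4360 = -4521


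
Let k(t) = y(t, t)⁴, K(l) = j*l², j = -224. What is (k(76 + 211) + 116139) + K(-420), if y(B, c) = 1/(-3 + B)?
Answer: -256295862052336895/6505390336 ≈ -3.9397e+7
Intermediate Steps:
K(l) = -224*l²
k(t) = (-3 + t)⁻⁴ (k(t) = (1/(-3 + t))⁴ = (-3 + t)⁻⁴)
(k(76 + 211) + 116139) + K(-420) = ((-3 + (76 + 211))⁻⁴ + 116139) - 224*(-420)² = ((-3 + 287)⁻⁴ + 116139) - 224*176400 = (284⁻⁴ + 116139) - 39513600 = (1/6505390336 + 116139) - 39513600 = 755529528232705/6505390336 - 39513600 = -256295862052336895/6505390336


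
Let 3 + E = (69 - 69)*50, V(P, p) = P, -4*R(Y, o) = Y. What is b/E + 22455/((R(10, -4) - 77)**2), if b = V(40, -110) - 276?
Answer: 692864/8427 ≈ 82.219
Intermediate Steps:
R(Y, o) = -Y/4
E = -3 (E = -3 + (69 - 69)*50 = -3 + 0*50 = -3 + 0 = -3)
b = -236 (b = 40 - 276 = -236)
b/E + 22455/((R(10, -4) - 77)**2) = -236/(-3) + 22455/((-1/4*10 - 77)**2) = -236*(-1/3) + 22455/((-5/2 - 77)**2) = 236/3 + 22455/((-159/2)**2) = 236/3 + 22455/(25281/4) = 236/3 + 22455*(4/25281) = 236/3 + 9980/2809 = 692864/8427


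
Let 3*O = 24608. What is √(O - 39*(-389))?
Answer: √210363/3 ≈ 152.88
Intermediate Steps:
O = 24608/3 (O = (⅓)*24608 = 24608/3 ≈ 8202.7)
√(O - 39*(-389)) = √(24608/3 - 39*(-389)) = √(24608/3 + 15171) = √(70121/3) = √210363/3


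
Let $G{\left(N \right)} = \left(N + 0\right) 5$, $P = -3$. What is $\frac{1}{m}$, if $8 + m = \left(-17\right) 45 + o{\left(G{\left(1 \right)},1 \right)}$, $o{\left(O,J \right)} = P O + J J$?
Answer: $- \frac{1}{787} \approx -0.0012706$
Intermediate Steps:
$G{\left(N \right)} = 5 N$ ($G{\left(N \right)} = N 5 = 5 N$)
$o{\left(O,J \right)} = J^{2} - 3 O$ ($o{\left(O,J \right)} = - 3 O + J J = - 3 O + J^{2} = J^{2} - 3 O$)
$m = -787$ ($m = -8 - \left(764 + 3 \cdot 5 \cdot 1\right) = -8 + \left(-765 + \left(1 - 15\right)\right) = -8 - 779 = -787$)
$\frac{1}{m} = \frac{1}{-787} = - \frac{1}{787}$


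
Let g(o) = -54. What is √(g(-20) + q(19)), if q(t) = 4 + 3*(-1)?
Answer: I*√53 ≈ 7.2801*I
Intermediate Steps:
q(t) = 1 (q(t) = 4 - 3 = 1)
√(g(-20) + q(19)) = √(-54 + 1) = √(-53) = I*√53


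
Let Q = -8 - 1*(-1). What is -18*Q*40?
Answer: 5040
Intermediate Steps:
Q = -7 (Q = -8 + 1 = -7)
-18*Q*40 = -18*(-7)*40 = 126*40 = 5040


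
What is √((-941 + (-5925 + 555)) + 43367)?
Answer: 8*√579 ≈ 192.50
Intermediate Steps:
√((-941 + (-5925 + 555)) + 43367) = √((-941 - 5370) + 43367) = √(-6311 + 43367) = √37056 = 8*√579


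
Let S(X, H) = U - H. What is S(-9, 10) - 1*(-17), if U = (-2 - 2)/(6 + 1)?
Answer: 45/7 ≈ 6.4286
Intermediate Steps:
U = -4/7 ≈ -0.57143
S(X, H) = -4/7 - H
S(-9, 10) - 1*(-17) = (-4/7 - 1*10) - 1*(-17) = (-4/7 - 10) + 17 = -74/7 + 17 = 45/7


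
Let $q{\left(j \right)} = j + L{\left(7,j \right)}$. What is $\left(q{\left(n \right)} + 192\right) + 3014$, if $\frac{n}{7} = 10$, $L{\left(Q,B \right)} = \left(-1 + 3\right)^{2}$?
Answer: $3280$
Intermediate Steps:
$L{\left(Q,B \right)} = 4$ ($L{\left(Q,B \right)} = 2^{2} = 4$)
$n = 70$ ($n = 7 \cdot 10 = 70$)
$q{\left(j \right)} = 4 + j$ ($q{\left(j \right)} = j + 4 = 4 + j$)
$\left(q{\left(n \right)} + 192\right) + 3014 = \left(\left(4 + 70\right) + 192\right) + 3014 = \left(74 + 192\right) + 3014 = 266 + 3014 = 3280$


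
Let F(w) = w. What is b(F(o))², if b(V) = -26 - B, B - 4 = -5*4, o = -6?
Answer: 100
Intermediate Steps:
B = -16 (B = 4 - 5*4 = 4 - 20 = -16)
b(V) = -10 (b(V) = -26 - 1*(-16) = -26 + 16 = -10)
b(F(o))² = (-10)² = 100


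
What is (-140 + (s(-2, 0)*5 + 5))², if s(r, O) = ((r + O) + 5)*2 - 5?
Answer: 16900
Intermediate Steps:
s(r, O) = 5 + 2*O + 2*r (s(r, O) = ((O + r) + 5)*2 - 5 = (5 + O + r)*2 - 5 = (10 + 2*O + 2*r) - 5 = 5 + 2*O + 2*r)
(-140 + (s(-2, 0)*5 + 5))² = (-140 + ((5 + 2*0 + 2*(-2))*5 + 5))² = (-140 + ((5 + 0 - 4)*5 + 5))² = (-140 + (1*5 + 5))² = (-140 + (5 + 5))² = (-140 + 10)² = (-130)² = 16900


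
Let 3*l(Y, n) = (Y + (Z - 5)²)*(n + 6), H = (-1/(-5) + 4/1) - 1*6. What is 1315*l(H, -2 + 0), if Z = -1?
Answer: 59964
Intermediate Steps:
H = -9/5 (H = (-1*(-⅕) + 4*1) - 6 = (⅕ + 4) - 6 = 21/5 - 6 = -9/5 ≈ -1.8000)
l(Y, n) = (6 + n)*(36 + Y)/3 (l(Y, n) = ((Y + (-1 - 5)²)*(n + 6))/3 = ((Y + (-6)²)*(6 + n))/3 = ((Y + 36)*(6 + n))/3 = ((36 + Y)*(6 + n))/3 = ((6 + n)*(36 + Y))/3 = (6 + n)*(36 + Y)/3)
1315*l(H, -2 + 0) = 1315*(72 + 2*(-9/5) + 12*(-2 + 0) + (⅓)*(-9/5)*(-2 + 0)) = 1315*(72 - 18/5 + 12*(-2) + (⅓)*(-9/5)*(-2)) = 1315*(72 - 18/5 - 24 + 6/5) = 1315*(228/5) = 59964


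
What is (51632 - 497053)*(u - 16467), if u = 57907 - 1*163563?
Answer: 54396148783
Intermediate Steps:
u = -105656 (u = 57907 - 163563 = -105656)
(51632 - 497053)*(u - 16467) = (51632 - 497053)*(-105656 - 16467) = -445421*(-122123) = 54396148783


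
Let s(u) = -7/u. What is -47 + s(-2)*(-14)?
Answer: -96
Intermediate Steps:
-47 + s(-2)*(-14) = -47 - 7/(-2)*(-14) = -47 - 7*(-½)*(-14) = -47 + (7/2)*(-14) = -47 - 49 = -96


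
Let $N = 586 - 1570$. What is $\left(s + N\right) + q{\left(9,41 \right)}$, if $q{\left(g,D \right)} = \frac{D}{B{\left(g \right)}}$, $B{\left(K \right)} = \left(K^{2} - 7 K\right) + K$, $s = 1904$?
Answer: $\frac{24881}{27} \approx 921.52$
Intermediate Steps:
$B{\left(K \right)} = K^{2} - 6 K$
$N = -984$ ($N = 586 - 1570 = -984$)
$q{\left(g,D \right)} = \frac{D}{g \left(-6 + g\right)}$
$\left(s + N\right) + q{\left(9,41 \right)} = \left(1904 - 984\right) + \frac{41}{9 \left(-6 + 9\right)} = 920 + 41 \cdot \frac{1}{9} \cdot \frac{1}{3} = 920 + \frac{41}{27} = \frac{24881}{27}$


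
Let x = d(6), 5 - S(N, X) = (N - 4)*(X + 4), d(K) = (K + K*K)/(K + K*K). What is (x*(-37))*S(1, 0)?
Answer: -629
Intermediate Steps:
d(K) = 1 (d(K) = (K + K**2)/(K + K**2) = 1)
S(N, X) = 5 - (-4 + N)*(4 + X) (S(N, X) = 5 - (N - 4)*(X + 4) = 5 - (-4 + N)*(4 + X))
x = 1
(x*(-37))*S(1, 0) = (1*(-37))*(21 - 4*1 + 4*0 - 1*1*0) = -37*(21 - 4 + 0 + 0) = -37*17 = -629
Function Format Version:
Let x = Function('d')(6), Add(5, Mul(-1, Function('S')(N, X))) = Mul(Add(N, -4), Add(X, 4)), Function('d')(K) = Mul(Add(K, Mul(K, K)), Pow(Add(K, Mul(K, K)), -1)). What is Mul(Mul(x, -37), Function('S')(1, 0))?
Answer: -629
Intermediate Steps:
Function('d')(K) = 1 (Function('d')(K) = Mul(Add(K, Pow(K, 2)), Pow(Add(K, Pow(K, 2)), -1)) = 1)
Function('S')(N, X) = Add(5, Mul(-1, Add(-4, N), Add(4, X))) (Function('S')(N, X) = Add(5, Mul(-1, Mul(Add(N, -4), Add(X, 4)))) = Add(5, Mul(-1, Mul(Add(-4, N), Add(4, X)))) = Add(5, Mul(-1, Add(-4, N), Add(4, X))))
x = 1
Mul(Mul(x, -37), Function('S')(1, 0)) = Mul(Mul(1, -37), Add(21, Mul(-4, 1), Mul(4, 0), Mul(-1, 1, 0))) = Mul(-37, Add(21, -4, 0, 0)) = Mul(-37, 17) = -629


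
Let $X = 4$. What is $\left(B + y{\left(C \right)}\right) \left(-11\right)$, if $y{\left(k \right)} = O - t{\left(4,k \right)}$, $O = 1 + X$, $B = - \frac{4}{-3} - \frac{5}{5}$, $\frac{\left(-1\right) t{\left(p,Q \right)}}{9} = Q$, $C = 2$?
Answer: $- \frac{770}{3} \approx -256.67$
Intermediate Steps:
$t{\left(p,Q \right)} = - 9 Q$
$B = \frac{1}{3}$ ($B = \left(-4\right) \left(- \frac{1}{3}\right) - 1 = \frac{4}{3} - 1 = \frac{1}{3} \approx 0.33333$)
$O = 5$ ($O = 1 + 4 = 5$)
$y{\left(k \right)} = 5 + 9 k$ ($y{\left(k \right)} = 5 - - 9 k = 5 + 9 k$)
$\left(B + y{\left(C \right)}\right) \left(-11\right) = \left(\frac{1}{3} + \left(5 + 9 \cdot 2\right)\right) \left(-11\right) = \left(\frac{1}{3} + \left(5 + 18\right)\right) \left(-11\right) = \left(\frac{1}{3} + 23\right) \left(-11\right) = \frac{70}{3} \left(-11\right) = - \frac{770}{3}$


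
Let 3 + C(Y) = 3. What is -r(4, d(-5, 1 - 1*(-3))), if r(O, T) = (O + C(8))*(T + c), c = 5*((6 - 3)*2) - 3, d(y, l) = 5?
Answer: -128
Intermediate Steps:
C(Y) = 0 (C(Y) = -3 + 3 = 0)
c = 27 (c = 5*(3*2) - 3 = 5*6 - 3 = 30 - 3 = 27)
r(O, T) = O*(27 + T) (r(O, T) = (O + 0)*(T + 27) = O*(27 + T))
-r(4, d(-5, 1 - 1*(-3))) = -4*(27 + 5) = -4*32 = -1*128 = -128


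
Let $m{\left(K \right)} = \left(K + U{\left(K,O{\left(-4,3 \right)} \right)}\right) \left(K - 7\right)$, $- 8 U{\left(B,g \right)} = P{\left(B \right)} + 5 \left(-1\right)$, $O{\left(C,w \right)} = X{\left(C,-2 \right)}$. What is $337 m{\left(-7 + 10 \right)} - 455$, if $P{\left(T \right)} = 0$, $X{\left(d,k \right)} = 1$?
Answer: $- \frac{10683}{2} \approx -5341.5$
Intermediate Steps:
$O{\left(C,w \right)} = 1$
$U{\left(B,g \right)} = \frac{5}{8}$ ($U{\left(B,g \right)} = - \frac{0 + 5 \left(-1\right)}{8} = - \frac{0 - 5}{8} = \left(- \frac{1}{8}\right) \left(-5\right) = \frac{5}{8}$)
$m{\left(K \right)} = \left(-7 + K\right) \left(\frac{5}{8} + K\right)$ ($m{\left(K \right)} = \left(K + \frac{5}{8}\right) \left(K - 7\right) = \left(\frac{5}{8} + K\right) \left(-7 + K\right) = \left(-7 + K\right) \left(\frac{5}{8} + K\right)$)
$337 m{\left(-7 + 10 \right)} - 455 = 337 \left(- \frac{35}{8} + \left(-7 + 10\right)^{2} - \frac{51 \left(-7 + 10\right)}{8}\right) - 455 = 337 \left(- \frac{35}{8} + 3^{2} - \frac{153}{8}\right) - 455 = 337 \left(- \frac{35}{8} + 9 - \frac{153}{8}\right) - 455 = 337 \left(- \frac{29}{2}\right) - 455 = - \frac{9773}{2} - 455 = - \frac{10683}{2}$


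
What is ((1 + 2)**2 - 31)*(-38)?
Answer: 836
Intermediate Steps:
((1 + 2)**2 - 31)*(-38) = (3**2 - 31)*(-38) = (9 - 31)*(-38) = -22*(-38) = 836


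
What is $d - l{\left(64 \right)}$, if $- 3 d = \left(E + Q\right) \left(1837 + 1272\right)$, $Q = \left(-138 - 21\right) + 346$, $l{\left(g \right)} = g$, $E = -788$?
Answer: $\frac{1868317}{3} \approx 6.2277 \cdot 10^{5}$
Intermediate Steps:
$Q = 187$ ($Q = -159 + 346 = 187$)
$d = \frac{1868509}{3}$ ($d = - \frac{\left(-788 + 187\right) \left(1837 + 1272\right)}{3} = - \frac{\left(-601\right) 3109}{3} = \left(- \frac{1}{3}\right) \left(-1868509\right) = \frac{1868509}{3} \approx 6.2284 \cdot 10^{5}$)
$d - l{\left(64 \right)} = \frac{1868509}{3} - 64 = \frac{1868317}{3}$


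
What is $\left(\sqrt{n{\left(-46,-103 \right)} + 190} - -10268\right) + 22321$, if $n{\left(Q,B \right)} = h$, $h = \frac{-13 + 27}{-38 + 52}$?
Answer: $32589 + \sqrt{191} \approx 32603.0$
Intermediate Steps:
$h = 1$ ($h = \frac{14}{14} = 14 \cdot \frac{1}{14} = 1$)
$n{\left(Q,B \right)} = 1$
$\left(\sqrt{n{\left(-46,-103 \right)} + 190} - -10268\right) + 22321 = \left(\sqrt{1 + 190} - -10268\right) + 22321 = \left(\sqrt{191} + 10268\right) + 22321 = \left(10268 + \sqrt{191}\right) + 22321 = 32589 + \sqrt{191}$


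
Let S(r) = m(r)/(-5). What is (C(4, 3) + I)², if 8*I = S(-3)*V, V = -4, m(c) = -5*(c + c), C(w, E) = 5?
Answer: 64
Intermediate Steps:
m(c) = -10*c
S(r) = 2*r (S(r) = -10*r/(-5) = -10*r*(-⅕) = 2*r)
I = 3 (I = ((2*(-3))*(-4))/8 = (-6*(-4))/8 = (⅛)*24 = 3)
(C(4, 3) + I)² = (5 + 3)² = 8² = 64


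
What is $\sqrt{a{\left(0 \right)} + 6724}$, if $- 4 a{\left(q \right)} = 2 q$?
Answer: $82$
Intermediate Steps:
$a{\left(q \right)} = - \frac{q}{2}$ ($a{\left(q \right)} = - \frac{2 q}{4} = - \frac{q}{2}$)
$\sqrt{a{\left(0 \right)} + 6724} = \sqrt{\left(- \frac{1}{2}\right) 0 + 6724} = \sqrt{0 + 6724} = \sqrt{6724} = 82$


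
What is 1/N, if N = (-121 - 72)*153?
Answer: -1/29529 ≈ -3.3865e-5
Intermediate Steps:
N = -29529 (N = -193*153 = -29529)
1/N = 1/(-29529) = -1/29529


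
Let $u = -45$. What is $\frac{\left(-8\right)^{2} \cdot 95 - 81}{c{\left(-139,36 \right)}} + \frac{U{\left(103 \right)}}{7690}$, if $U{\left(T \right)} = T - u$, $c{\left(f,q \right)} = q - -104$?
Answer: $\frac{659329}{15380} \approx 42.869$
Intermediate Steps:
$c{\left(f,q \right)} = 104 + q$ ($c{\left(f,q \right)} = q + 104 = 104 + q$)
$U{\left(T \right)} = 45 + T$ ($U{\left(T \right)} = T - -45 = T + 45 = 45 + T$)
$\frac{\left(-8\right)^{2} \cdot 95 - 81}{c{\left(-139,36 \right)}} + \frac{U{\left(103 \right)}}{7690} = \frac{\left(-8\right)^{2} \cdot 95 - 81}{104 + 36} + \frac{45 + 103}{7690} = \frac{64 \cdot 95 - 81}{140} + 148 \cdot \frac{1}{7690} = \left(6080 - 81\right) \frac{1}{140} + \frac{74}{3845} = 5999 \cdot \frac{1}{140} + \frac{74}{3845} = \frac{857}{20} + \frac{74}{3845} = \frac{659329}{15380}$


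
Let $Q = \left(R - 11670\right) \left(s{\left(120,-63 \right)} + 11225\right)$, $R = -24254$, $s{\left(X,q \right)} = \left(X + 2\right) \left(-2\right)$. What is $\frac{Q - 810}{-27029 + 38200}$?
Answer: $- \frac{394482254}{11171} \approx -35313.0$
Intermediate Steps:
$s{\left(X,q \right)} = -4 - 2 X$ ($s{\left(X,q \right)} = \left(2 + X\right) \left(-2\right) = -4 - 2 X$)
$Q = -394481444$ ($Q = \left(-24254 - 11670\right) \left(\left(-4 - 240\right) + 11225\right) = - 35924 \left(\left(-4 - 240\right) + 11225\right) = - 35924 \left(-244 + 11225\right) = \left(-35924\right) 10981 = -394481444$)
$\frac{Q - 810}{-27029 + 38200} = \frac{-394481444 - 810}{-27029 + 38200} = \frac{-394481444 - 810}{11171} = \left(-394481444 - 810\right) \frac{1}{11171} = \left(-394482254\right) \frac{1}{11171} = - \frac{394482254}{11171}$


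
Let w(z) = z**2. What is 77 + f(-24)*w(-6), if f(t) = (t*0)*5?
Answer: 77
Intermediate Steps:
f(t) = 0 (f(t) = 0*5 = 0)
77 + f(-24)*w(-6) = 77 + 0*(-6)**2 = 77 + 0*36 = 77 + 0 = 77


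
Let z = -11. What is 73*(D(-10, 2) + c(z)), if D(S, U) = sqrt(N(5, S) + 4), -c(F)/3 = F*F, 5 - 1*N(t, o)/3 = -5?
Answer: -26499 + 73*sqrt(34) ≈ -26073.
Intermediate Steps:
N(t, o) = 30 (N(t, o) = 15 - 3*(-5) = 15 + 15 = 30)
c(F) = -3*F**2 (c(F) = -3*F*F = -3*F**2)
D(S, U) = sqrt(34) (D(S, U) = sqrt(30 + 4) = sqrt(34))
73*(D(-10, 2) + c(z)) = 73*(sqrt(34) - 3*(-11)**2) = 73*(sqrt(34) - 3*121) = 73*(sqrt(34) - 363) = 73*(-363 + sqrt(34)) = -26499 + 73*sqrt(34)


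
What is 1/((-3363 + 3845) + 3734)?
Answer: 1/4216 ≈ 0.00023719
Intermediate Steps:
1/((-3363 + 3845) + 3734) = 1/(482 + 3734) = 1/4216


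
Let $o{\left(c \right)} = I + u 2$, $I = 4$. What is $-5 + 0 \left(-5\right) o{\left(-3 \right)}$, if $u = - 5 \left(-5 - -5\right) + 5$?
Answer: $-5$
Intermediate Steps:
$u = 5$ ($u = - 5 \left(-5 + 5\right) + 5 = \left(-5\right) 0 + 5 = 0 + 5 = 5$)
$o{\left(c \right)} = 14$ ($o{\left(c \right)} = 4 + 5 \cdot 2 = 4 + 10 = 14$)
$-5 + 0 \left(-5\right) o{\left(-3 \right)} = -5 + 0 \left(-5\right) 14 = -5 + 0 \cdot 14 = -5 + 0 = -5$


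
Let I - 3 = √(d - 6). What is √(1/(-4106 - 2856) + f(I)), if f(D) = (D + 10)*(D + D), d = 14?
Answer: √(1308854 + 891136*√2)/118 ≈ 13.583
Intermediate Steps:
I = 3 + 2*√2 (I = 3 + √(14 - 6) = 3 + √8 = 3 + 2*√2 ≈ 5.8284)
f(D) = 2*D*(10 + D) (f(D) = (10 + D)*(2*D) = 2*D*(10 + D))
√(1/(-4106 - 2856) + f(I)) = √(1/(-4106 - 2856) + 2*(3 + 2*√2)*(10 + (3 + 2*√2))) = √(1/(-6962) + 2*(3 + 2*√2)*(13 + 2*√2)) = √(-1/6962 + 2*(3 + 2*√2)*(13 + 2*√2))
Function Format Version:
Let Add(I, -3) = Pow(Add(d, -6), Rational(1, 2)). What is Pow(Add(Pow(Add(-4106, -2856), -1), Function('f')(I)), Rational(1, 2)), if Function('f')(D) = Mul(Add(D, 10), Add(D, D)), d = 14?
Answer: Mul(Rational(1, 118), Pow(Add(1308854, Mul(891136, Pow(2, Rational(1, 2)))), Rational(1, 2))) ≈ 13.583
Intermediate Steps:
I = Add(3, Mul(2, Pow(2, Rational(1, 2)))) (I = Add(3, Pow(Add(14, -6), Rational(1, 2))) = Add(3, Pow(8, Rational(1, 2))) = Add(3, Mul(2, Pow(2, Rational(1, 2)))) ≈ 5.8284)
Function('f')(D) = Mul(2, D, Add(10, D)) (Function('f')(D) = Mul(Add(10, D), Mul(2, D)) = Mul(2, D, Add(10, D)))
Pow(Add(Pow(Add(-4106, -2856), -1), Function('f')(I)), Rational(1, 2)) = Pow(Add(Pow(Add(-4106, -2856), -1), Mul(2, Add(3, Mul(2, Pow(2, Rational(1, 2)))), Add(10, Add(3, Mul(2, Pow(2, Rational(1, 2))))))), Rational(1, 2)) = Pow(Add(Pow(-6962, -1), Mul(2, Add(3, Mul(2, Pow(2, Rational(1, 2)))), Add(13, Mul(2, Pow(2, Rational(1, 2)))))), Rational(1, 2)) = Pow(Add(Rational(-1, 6962), Mul(2, Add(3, Mul(2, Pow(2, Rational(1, 2)))), Add(13, Mul(2, Pow(2, Rational(1, 2)))))), Rational(1, 2))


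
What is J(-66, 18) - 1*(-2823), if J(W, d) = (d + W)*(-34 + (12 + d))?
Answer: 3015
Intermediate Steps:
J(W, d) = (-22 + d)*(W + d) (J(W, d) = (W + d)*(-22 + d) = (-22 + d)*(W + d))
J(-66, 18) - 1*(-2823) = (18**2 - 22*(-66) - 22*18 - 66*18) - 1*(-2823) = (324 + 1452 - 396 - 1188) + 2823 = 192 + 2823 = 3015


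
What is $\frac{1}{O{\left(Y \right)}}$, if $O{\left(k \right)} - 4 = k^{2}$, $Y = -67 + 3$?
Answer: $\frac{1}{4100} \approx 0.0002439$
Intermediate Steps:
$Y = -64$
$O{\left(k \right)} = 4 + k^{2}$
$\frac{1}{O{\left(Y \right)}} = \frac{1}{4 + \left(-64\right)^{2}} = \frac{1}{4 + 4096} = \frac{1}{4100}$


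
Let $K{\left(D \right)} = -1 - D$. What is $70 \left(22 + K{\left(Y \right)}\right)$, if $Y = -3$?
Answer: $1680$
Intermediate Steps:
$70 \left(22 + K{\left(Y \right)}\right) = 70 \left(22 - -2\right) = 70 \left(22 + \left(-1 + 3\right)\right) = 70 \left(22 + 2\right) = 70 \cdot 24 = 1680$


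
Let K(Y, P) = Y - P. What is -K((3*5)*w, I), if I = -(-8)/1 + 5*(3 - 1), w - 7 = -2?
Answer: -57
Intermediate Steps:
w = 5 (w = 7 - 2 = 5)
I = 18 (I = -(-8) + 5*2 = -4*(-2) + 10 = 8 + 10 = 18)
-K((3*5)*w, I) = -((3*5)*5 - 1*18) = -(15*5 - 18) = -(75 - 18) = -1*57 = -57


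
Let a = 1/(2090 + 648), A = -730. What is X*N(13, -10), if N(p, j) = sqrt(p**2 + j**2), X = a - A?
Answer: 1998741*sqrt(269)/2738 ≈ 11973.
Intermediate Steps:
a = 1/2738 ≈ 0.00036523
X = 1998741/2738 (X = 1/2738 - 1*(-730) = 1/2738 + 730 = 1998741/2738 ≈ 730.00)
N(p, j) = sqrt(j**2 + p**2)
X*N(13, -10) = 1998741*sqrt((-10)**2 + 13**2)/2738 = 1998741*sqrt(100 + 169)/2738 = 1998741*sqrt(269)/2738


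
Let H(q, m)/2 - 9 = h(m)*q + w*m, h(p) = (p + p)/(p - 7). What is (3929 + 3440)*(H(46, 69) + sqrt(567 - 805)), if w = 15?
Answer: 523759044/31 + 7369*I*sqrt(238) ≈ 1.6895e+7 + 1.1368e+5*I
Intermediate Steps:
h(p) = 2*p/(-7 + p) (h(p) = (2*p)/(-7 + p) = 2*p/(-7 + p))
H(q, m) = 18 + 30*m + 4*m*q/(-7 + m) (H(q, m) = 18 + 2*((2*m/(-7 + m))*q + 15*m) = 18 + 2*(2*m*q/(-7 + m) + 15*m) = 18 + 2*(15*m + 2*m*q/(-7 + m)) = 18 + (30*m + 4*m*q/(-7 + m)) = 18 + 30*m + 4*m*q/(-7 + m))
(3929 + 3440)*(H(46, 69) + sqrt(567 - 805)) = (3929 + 3440)*(2*(2*69*46 + 3*(-7 + 69)*(3 + 5*69))/(-7 + 69) + sqrt(567 - 805)) = 7369*(2*(6348 + 3*62*(3 + 345))/62 + sqrt(-238)) = 7369*(2*(1/62)*(6348 + 3*62*348) + I*sqrt(238)) = 7369*(2*(1/62)*(6348 + 64728) + I*sqrt(238)) = 7369*(2*(1/62)*71076 + I*sqrt(238)) = 7369*(71076/31 + I*sqrt(238)) = 523759044/31 + 7369*I*sqrt(238)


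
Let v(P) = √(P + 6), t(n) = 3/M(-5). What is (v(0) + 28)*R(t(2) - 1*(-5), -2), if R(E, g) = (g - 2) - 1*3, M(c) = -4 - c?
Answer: -196 - 7*√6 ≈ -213.15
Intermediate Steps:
t(n) = 3 (t(n) = 3/(-4 - 1*(-5)) = 3/(-4 + 5) = 3/1 = 3*1 = 3)
R(E, g) = -5 + g (R(E, g) = (-2 + g) - 3 = -5 + g)
v(P) = √(6 + P)
(v(0) + 28)*R(t(2) - 1*(-5), -2) = (√(6 + 0) + 28)*(-5 - 2) = (√6 + 28)*(-7) = (28 + √6)*(-7) = -196 - 7*√6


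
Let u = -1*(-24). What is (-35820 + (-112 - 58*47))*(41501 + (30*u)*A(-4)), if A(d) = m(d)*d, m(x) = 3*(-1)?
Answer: -1938350778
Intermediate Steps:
m(x) = -3
u = 24
A(d) = -3*d
(-35820 + (-112 - 58*47))*(41501 + (30*u)*A(-4)) = (-35820 + (-112 - 58*47))*(41501 + (30*24)*(-3*(-4))) = (-35820 + (-112 - 2726))*(41501 + 720*12) = (-35820 - 2838)*(41501 + 8640) = -38658*50141 = -1938350778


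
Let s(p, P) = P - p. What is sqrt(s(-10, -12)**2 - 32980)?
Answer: 12*I*sqrt(229) ≈ 181.59*I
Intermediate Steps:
sqrt(s(-10, -12)**2 - 32980) = sqrt((-12 - 1*(-10))**2 - 32980) = sqrt((-12 + 10)**2 - 32980) = sqrt((-2)**2 - 32980) = sqrt(4 - 32980) = sqrt(-32976) = 12*I*sqrt(229)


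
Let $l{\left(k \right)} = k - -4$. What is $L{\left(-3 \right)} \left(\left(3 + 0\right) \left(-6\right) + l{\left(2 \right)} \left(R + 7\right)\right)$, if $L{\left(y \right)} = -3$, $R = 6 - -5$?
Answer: $-270$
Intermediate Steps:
$R = 11$ ($R = 6 + 5 = 11$)
$l{\left(k \right)} = 4 + k$ ($l{\left(k \right)} = k + 4 = 4 + k$)
$L{\left(-3 \right)} \left(\left(3 + 0\right) \left(-6\right) + l{\left(2 \right)} \left(R + 7\right)\right) = - 3 \left(\left(3 + 0\right) \left(-6\right) + \left(4 + 2\right) \left(11 + 7\right)\right) = - 3 \left(3 \left(-6\right) + 6 \cdot 18\right) = - 3 \left(-18 + 108\right) = \left(-3\right) 90 = -270$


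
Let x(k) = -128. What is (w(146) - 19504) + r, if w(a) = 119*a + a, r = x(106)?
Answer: -2112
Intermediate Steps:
r = -128
w(a) = 120*a
(w(146) - 19504) + r = (120*146 - 19504) - 128 = (17520 - 19504) - 128 = -1984 - 128 = -2112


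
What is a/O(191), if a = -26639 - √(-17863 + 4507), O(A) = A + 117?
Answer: -26639/308 - 3*I*√371/154 ≈ -86.49 - 0.37522*I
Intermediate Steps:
O(A) = 117 + A
a = -26639 - 6*I*√371 (a = -26639 - √(-13356) = -26639 - 6*I*√371 ≈ -26639.0 - 115.57*I)
a/O(191) = (-26639 - 6*I*√371)/(117 + 191) = (-26639 - 6*I*√371)/308 = (-26639 - 6*I*√371)*(1/308) = -26639/308 - 3*I*√371/154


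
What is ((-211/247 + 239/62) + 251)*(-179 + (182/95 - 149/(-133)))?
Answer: -45516474124/1018381 ≈ -44695.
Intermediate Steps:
((-211/247 + 239/62) + 251)*(-179 + (182/95 - 149/(-133))) = ((-211*1/247 + 239*(1/62)) + 251)*(-179 + (182*(1/95) - 149*(-1/133))) = ((-211/247 + 239/62) + 251)*(-179 + (182/95 + 149/133)) = (45951/15314 + 251)*(-179 + 2019/665) = (3889765/15314)*(-117016/665) = -45516474124/1018381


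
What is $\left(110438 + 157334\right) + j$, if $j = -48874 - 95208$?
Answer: $123690$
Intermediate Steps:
$j = -144082$
$\left(110438 + 157334\right) + j = \left(110438 + 157334\right) - 144082 = 267772 - 144082 = 123690$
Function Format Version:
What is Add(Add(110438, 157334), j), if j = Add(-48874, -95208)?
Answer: 123690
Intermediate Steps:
j = -144082
Add(Add(110438, 157334), j) = Add(Add(110438, 157334), -144082) = Add(267772, -144082) = 123690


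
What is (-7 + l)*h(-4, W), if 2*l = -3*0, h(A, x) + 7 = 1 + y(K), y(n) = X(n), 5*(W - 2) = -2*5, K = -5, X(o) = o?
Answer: 77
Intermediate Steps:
W = 0 (W = 2 + (-2*5)/5 = 2 + (⅕)*(-10) = 2 - 2 = 0)
y(n) = n
h(A, x) = -11 (h(A, x) = -7 + (1 - 5) = -7 - 4 = -11)
l = 0 (l = (-3*0)/2 = (½)*0 = 0)
(-7 + l)*h(-4, W) = (-7 + 0)*(-11) = -7*(-11) = 77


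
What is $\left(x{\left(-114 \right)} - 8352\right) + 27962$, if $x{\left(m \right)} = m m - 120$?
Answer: $32486$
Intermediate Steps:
$x{\left(m \right)} = -120 + m^{2}$ ($x{\left(m \right)} = m^{2} - 120 = -120 + m^{2}$)
$\left(x{\left(-114 \right)} - 8352\right) + 27962 = \left(\left(-120 + \left(-114\right)^{2}\right) - 8352\right) + 27962 = \left(\left(-120 + 12996\right) - 8352\right) + 27962 = \left(12876 - 8352\right) + 27962 = 4524 + 27962 = 32486$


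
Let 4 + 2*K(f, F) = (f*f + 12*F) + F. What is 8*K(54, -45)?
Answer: 9308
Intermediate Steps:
K(f, F) = -2 + f²/2 + 13*F/2 (K(f, F) = -2 + ((f*f + 12*F) + F)/2 = -2 + ((f² + 12*F) + F)/2 = -2 + (f² + 13*F)/2 = -2 + (f²/2 + 13*F/2) = -2 + f²/2 + 13*F/2)
8*K(54, -45) = 8*(-2 + (½)*54² + (13/2)*(-45)) = 8*(-2 + (½)*2916 - 585/2) = 8*(-2 + 1458 - 585/2) = 8*(2327/2) = 9308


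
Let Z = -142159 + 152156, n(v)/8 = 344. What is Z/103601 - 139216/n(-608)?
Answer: -899712817/17819372 ≈ -50.491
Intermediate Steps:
n(v) = 2752 (n(v) = 8*344 = 2752)
Z = 9997
Z/103601 - 139216/n(-608) = 9997/103601 - 139216/2752 = 9997*(1/103601) - 139216*1/2752 = 9997/103601 - 8701/172 = -899712817/17819372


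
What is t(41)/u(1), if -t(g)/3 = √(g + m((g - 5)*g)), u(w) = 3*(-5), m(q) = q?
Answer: √1517/5 ≈ 7.7897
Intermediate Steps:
u(w) = -15
t(g) = -3*√(g + g*(-5 + g)) (t(g) = -3*√(g + (g - 5)*g) = -3*√(g + (-5 + g)*g) = -3*√(g + g*(-5 + g)))
t(41)/u(1) = (-3*√41*√(-4 + 41))/(-15) = -(-1)*√(41*37)/5 = -(-1)*√1517/5 = √1517/5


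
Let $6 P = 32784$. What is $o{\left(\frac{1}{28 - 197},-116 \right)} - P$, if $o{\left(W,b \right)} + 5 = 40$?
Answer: $-5429$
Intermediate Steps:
$o{\left(W,b \right)} = 35$ ($o{\left(W,b \right)} = -5 + 40 = 35$)
$P = 5464$ ($P = \frac{1}{6} \cdot 32784 = 5464$)
$o{\left(\frac{1}{28 - 197},-116 \right)} - P = 35 - 5464 = -5429$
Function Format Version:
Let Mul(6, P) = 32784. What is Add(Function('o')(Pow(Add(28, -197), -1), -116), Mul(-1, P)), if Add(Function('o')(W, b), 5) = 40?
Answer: -5429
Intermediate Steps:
Function('o')(W, b) = 35 (Function('o')(W, b) = Add(-5, 40) = 35)
P = 5464 (P = Mul(Rational(1, 6), 32784) = 5464)
Add(Function('o')(Pow(Add(28, -197), -1), -116), Mul(-1, P)) = Add(35, Mul(-1, 5464)) = Add(35, -5464) = -5429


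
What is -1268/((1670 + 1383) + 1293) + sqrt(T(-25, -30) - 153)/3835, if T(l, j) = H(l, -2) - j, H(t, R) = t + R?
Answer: -634/2173 + I*sqrt(6)/767 ≈ -0.29176 + 0.0031936*I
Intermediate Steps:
H(t, R) = R + t
T(l, j) = -2 + l - j (T(l, j) = (-2 + l) - j = -2 + l - j)
-1268/((1670 + 1383) + 1293) + sqrt(T(-25, -30) - 153)/3835 = -1268/((1670 + 1383) + 1293) + sqrt((-2 - 25 - 1*(-30)) - 153)/3835 = -1268/(3053 + 1293) + sqrt((-2 - 25 + 30) - 153)*(1/3835) = -1268/4346 + sqrt(3 - 153)*(1/3835) = -1268*1/4346 + sqrt(-150)*(1/3835) = -634/2173 + (5*I*sqrt(6))*(1/3835) = -634/2173 + I*sqrt(6)/767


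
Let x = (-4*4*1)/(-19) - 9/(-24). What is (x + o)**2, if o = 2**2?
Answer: 628849/23104 ≈ 27.218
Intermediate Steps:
o = 4
x = 185/152 (x = -16*1*(-1/19) - 9*(-1/24) = -16*(-1/19) + 3/8 = 16/19 + 3/8 = 185/152 ≈ 1.2171)
(x + o)**2 = (185/152 + 4)**2 = (793/152)**2 = 628849/23104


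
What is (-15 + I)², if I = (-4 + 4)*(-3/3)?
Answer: 225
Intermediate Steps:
I = 0 (I = 0*(-3*⅓) = 0*(-1) = 0)
(-15 + I)² = (-15 + 0)² = (-15)² = 225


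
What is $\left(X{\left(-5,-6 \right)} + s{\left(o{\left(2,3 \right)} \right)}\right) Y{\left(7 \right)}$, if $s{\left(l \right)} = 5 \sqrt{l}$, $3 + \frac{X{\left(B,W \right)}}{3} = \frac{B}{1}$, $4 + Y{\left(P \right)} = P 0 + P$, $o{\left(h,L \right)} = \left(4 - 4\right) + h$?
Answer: $-72 + 15 \sqrt{2} \approx -50.787$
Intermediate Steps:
$o{\left(h,L \right)} = h$ ($o{\left(h,L \right)} = 0 + h = h$)
$Y{\left(P \right)} = -4 + P$ ($Y{\left(P \right)} = -4 + \left(P 0 + P\right) = -4 + \left(0 + P\right) = -4 + P$)
$X{\left(B,W \right)} = -9 + 3 B$ ($X{\left(B,W \right)} = -9 + 3 \frac{B}{1} = -9 + 3 B 1 = -9 + 3 B$)
$\left(X{\left(-5,-6 \right)} + s{\left(o{\left(2,3 \right)} \right)}\right) Y{\left(7 \right)} = \left(\left(-9 + 3 \left(-5\right)\right) + 5 \sqrt{2}\right) \left(-4 + 7\right) = \left(\left(-9 - 15\right) + 5 \sqrt{2}\right) 3 = \left(-24 + 5 \sqrt{2}\right) 3 = -72 + 15 \sqrt{2}$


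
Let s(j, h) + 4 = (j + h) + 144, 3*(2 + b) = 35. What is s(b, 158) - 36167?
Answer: -107578/3 ≈ -35859.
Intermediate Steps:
b = 29/3 (b = -2 + (⅓)*35 = -2 + 35/3 = 29/3 ≈ 9.6667)
s(j, h) = 140 + h + j (s(j, h) = -4 + ((j + h) + 144) = -4 + ((h + j) + 144) = -4 + (144 + h + j) = 140 + h + j)
s(b, 158) - 36167 = (140 + 158 + 29/3) - 36167 = 923/3 - 36167 = -107578/3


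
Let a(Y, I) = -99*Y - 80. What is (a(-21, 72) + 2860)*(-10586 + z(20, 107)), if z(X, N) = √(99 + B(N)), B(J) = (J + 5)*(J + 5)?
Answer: -51437374 + 4859*√12643 ≈ -5.0891e+7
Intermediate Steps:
B(J) = (5 + J)² (B(J) = (5 + J)*(5 + J) = (5 + J)²)
z(X, N) = √(99 + (5 + N)²)
a(Y, I) = -80 - 99*Y
(a(-21, 72) + 2860)*(-10586 + z(20, 107)) = ((-80 - 99*(-21)) + 2860)*(-10586 + √(99 + (5 + 107)²)) = ((-80 + 2079) + 2860)*(-10586 + √(99 + 112²)) = (1999 + 2860)*(-10586 + √(99 + 12544)) = 4859*(-10586 + √12643) = -51437374 + 4859*√12643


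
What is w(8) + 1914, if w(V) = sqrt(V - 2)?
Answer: 1914 + sqrt(6) ≈ 1916.4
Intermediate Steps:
w(V) = sqrt(-2 + V)
w(8) + 1914 = sqrt(-2 + 8) + 1914 = sqrt(6) + 1914 = 1914 + sqrt(6)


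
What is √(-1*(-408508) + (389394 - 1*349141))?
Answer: √448761 ≈ 669.90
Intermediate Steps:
√(-1*(-408508) + (389394 - 1*349141)) = √(408508 + (389394 - 349141)) = √(408508 + 40253) = √448761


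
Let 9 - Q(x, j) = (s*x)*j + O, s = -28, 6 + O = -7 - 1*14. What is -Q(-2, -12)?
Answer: -708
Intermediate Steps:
O = -27 (O = -6 + (-7 - 1*14) = -6 + (-7 - 14) = -6 - 21 = -27)
Q(x, j) = 36 + 28*j*x (Q(x, j) = 9 - ((-28*x)*j - 27) = 9 - (-28*j*x - 27) = 9 - (-27 - 28*j*x) = 9 + (27 + 28*j*x) = 36 + 28*j*x)
-Q(-2, -12) = -(36 + 28*(-12)*(-2)) = -(36 + 672) = -1*708 = -708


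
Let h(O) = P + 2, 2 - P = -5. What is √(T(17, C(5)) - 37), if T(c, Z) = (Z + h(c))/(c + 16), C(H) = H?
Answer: I*√39831/33 ≈ 6.0478*I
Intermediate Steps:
P = 7 (P = 2 - 1*(-5) = 2 + 5 = 7)
h(O) = 9 (h(O) = 7 + 2 = 9)
T(c, Z) = (9 + Z)/(16 + c) (T(c, Z) = (Z + 9)/(c + 16) = (9 + Z)/(16 + c))
√(T(17, C(5)) - 37) = √((9 + 5)/(16 + 17) - 37) = √(14/33 - 37) = √(-1207/33) = I*√39831/33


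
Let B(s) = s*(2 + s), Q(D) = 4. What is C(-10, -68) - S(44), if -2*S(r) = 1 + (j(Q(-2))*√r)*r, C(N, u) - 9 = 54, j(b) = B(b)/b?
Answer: 127/2 + 264*√11 ≈ 939.09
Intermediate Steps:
j(b) = 2 + b (j(b) = (b*(2 + b))/b = 2 + b)
C(N, u) = 63 (C(N, u) = 9 + 54 = 63)
S(r) = -½ - 3*r^(3/2) (S(r) = -(1 + ((2 + 4)*√r)*r)/2 = -(1 + (6*√r)*r)/2 = -(1 + 6*r^(3/2))/2 = -½ - 3*r^(3/2))
C(-10, -68) - S(44) = 63 - (-½ - 264*√11) = 63 + (½ + 264*√11) = 127/2 + 264*√11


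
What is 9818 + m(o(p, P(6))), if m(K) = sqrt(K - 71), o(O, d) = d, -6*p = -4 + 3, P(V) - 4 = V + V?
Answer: 9818 + I*sqrt(55) ≈ 9818.0 + 7.4162*I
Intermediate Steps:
P(V) = 4 + 2*V (P(V) = 4 + (V + V) = 4 + 2*V)
p = 1/6 (p = -(-4 + 3)/6 = -1/6*(-1) = 1/6 ≈ 0.16667)
m(K) = sqrt(-71 + K)
9818 + m(o(p, P(6))) = 9818 + sqrt(-71 + (4 + 2*6)) = 9818 + sqrt(-71 + (4 + 12)) = 9818 + sqrt(-71 + 16) = 9818 + sqrt(-55) = 9818 + I*sqrt(55)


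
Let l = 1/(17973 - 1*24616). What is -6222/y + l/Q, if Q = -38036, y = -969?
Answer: 30826124075/4800789812 ≈ 6.4211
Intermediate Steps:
l = -1/6643 (l = 1/(17973 - 24616) = 1/(-6643) = -1/6643 ≈ -0.00015053)
-6222/y + l/Q = -6222/(-969) - 1/6643/(-38036) = -6222*(-1/969) - 1/6643*(-1/38036) = 122/19 + 1/252673148 = 30826124075/4800789812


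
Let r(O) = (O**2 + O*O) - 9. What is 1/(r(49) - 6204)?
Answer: -1/1411 ≈ -0.00070872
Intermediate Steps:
r(O) = -9 + 2*O**2 (r(O) = (O**2 + O**2) - 9 = 2*O**2 - 9 = -9 + 2*O**2)
1/(r(49) - 6204) = 1/((-9 + 2*49**2) - 6204) = 1/((-9 + 2*2401) - 6204) = 1/((-9 + 4802) - 6204) = 1/(4793 - 6204) = 1/(-1411) = -1/1411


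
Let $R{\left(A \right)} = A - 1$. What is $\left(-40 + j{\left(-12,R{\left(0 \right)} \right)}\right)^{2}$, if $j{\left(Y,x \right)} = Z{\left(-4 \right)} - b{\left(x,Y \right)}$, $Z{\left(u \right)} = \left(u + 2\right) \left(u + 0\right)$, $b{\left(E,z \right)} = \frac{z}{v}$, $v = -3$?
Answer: $1296$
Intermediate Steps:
$b{\left(E,z \right)} = - \frac{z}{3}$ ($b{\left(E,z \right)} = \frac{z}{-3} = z \left(- \frac{1}{3}\right) = - \frac{z}{3}$)
$Z{\left(u \right)} = u \left(2 + u\right)$ ($Z{\left(u \right)} = \left(2 + u\right) u = u \left(2 + u\right)$)
$R{\left(A \right)} = -1 + A$
$j{\left(Y,x \right)} = 8 + \frac{Y}{3}$ ($j{\left(Y,x \right)} = - 4 \left(2 - 4\right) - - \frac{Y}{3} = \left(-4\right) \left(-2\right) + \frac{Y}{3} = 8 + \frac{Y}{3}$)
$\left(-40 + j{\left(-12,R{\left(0 \right)} \right)}\right)^{2} = \left(-40 + \left(8 + \frac{1}{3} \left(-12\right)\right)\right)^{2} = \left(-40 + \left(8 - 4\right)\right)^{2} = \left(-40 + 4\right)^{2} = \left(-36\right)^{2} = 1296$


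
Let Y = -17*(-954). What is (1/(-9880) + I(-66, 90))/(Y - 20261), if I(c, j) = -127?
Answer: 1254761/39944840 ≈ 0.031412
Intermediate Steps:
Y = 16218
(1/(-9880) + I(-66, 90))/(Y - 20261) = (1/(-9880) - 127)/(16218 - 20261) = (-1/9880 - 127)/(-4043) = -1254761/9880*(-1/4043) = 1254761/39944840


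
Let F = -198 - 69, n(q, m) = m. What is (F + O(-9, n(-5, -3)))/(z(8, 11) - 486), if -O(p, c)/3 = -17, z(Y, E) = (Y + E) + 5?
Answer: 36/77 ≈ 0.46753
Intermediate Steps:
z(Y, E) = 5 + E + Y (z(Y, E) = (E + Y) + 5 = 5 + E + Y)
O(p, c) = 51 (O(p, c) = -3*(-17) = 51)
F = -267
(F + O(-9, n(-5, -3)))/(z(8, 11) - 486) = (-267 + 51)/((5 + 11 + 8) - 486) = -216/(24 - 486) = -216/(-462) = -216*(-1/462) = 36/77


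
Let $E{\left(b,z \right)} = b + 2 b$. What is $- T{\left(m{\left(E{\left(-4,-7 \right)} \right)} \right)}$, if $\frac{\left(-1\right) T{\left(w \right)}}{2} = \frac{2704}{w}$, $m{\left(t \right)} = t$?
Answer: $- \frac{1352}{3} \approx -450.67$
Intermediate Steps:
$E{\left(b,z \right)} = 3 b$
$T{\left(w \right)} = - \frac{5408}{w}$ ($T{\left(w \right)} = - 2 \frac{2704}{w} = - \frac{5408}{w}$)
$- T{\left(m{\left(E{\left(-4,-7 \right)} \right)} \right)} = - \frac{-5408}{3 \left(-4\right)} = - \frac{-5408}{-12} = - \frac{\left(-5408\right) \left(-1\right)}{12} = \left(-1\right) \frac{1352}{3} = - \frac{1352}{3}$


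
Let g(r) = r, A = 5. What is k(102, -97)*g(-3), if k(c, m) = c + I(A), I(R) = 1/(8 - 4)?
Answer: -1227/4 ≈ -306.75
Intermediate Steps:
I(R) = ¼ (I(R) = 1/4 = ¼)
k(c, m) = ¼ + c (k(c, m) = c + ¼ = ¼ + c)
k(102, -97)*g(-3) = (¼ + 102)*(-3) = (409/4)*(-3) = -1227/4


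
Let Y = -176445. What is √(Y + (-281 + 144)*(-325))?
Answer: 4*I*√8245 ≈ 363.21*I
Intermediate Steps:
√(Y + (-281 + 144)*(-325)) = √(-176445 + (-281 + 144)*(-325)) = √(-176445 - 137*(-325)) = √(-176445 + 44525) = √(-131920) = 4*I*√8245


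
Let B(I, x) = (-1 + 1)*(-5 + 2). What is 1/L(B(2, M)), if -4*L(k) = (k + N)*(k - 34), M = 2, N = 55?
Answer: 2/935 ≈ 0.0021390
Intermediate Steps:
B(I, x) = 0 (B(I, x) = 0*(-3) = 0)
L(k) = -(-34 + k)*(55 + k)/4 (L(k) = -(k + 55)*(k - 34)/4 = -(55 + k)*(-34 + k)/4 = -(-34 + k)*(55 + k)/4)
1/L(B(2, M)) = 1/(935/2 - 21/4*0 - 1/4*0**2) = 1/(935/2 + 0 - 1/4*0) = 1/(935/2 + 0 + 0) = 1/(935/2) = 2/935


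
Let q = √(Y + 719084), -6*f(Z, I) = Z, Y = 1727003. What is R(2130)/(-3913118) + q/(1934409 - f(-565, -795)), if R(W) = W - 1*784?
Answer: -673/1956559 + 6*√2446087/11605889 ≈ 0.00046458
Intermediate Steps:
f(Z, I) = -Z/6
R(W) = -784 + W (R(W) = W - 784 = -784 + W)
q = √2446087 (q = √(1727003 + 719084) = √2446087 ≈ 1564.0)
R(2130)/(-3913118) + q/(1934409 - f(-565, -795)) = (-784 + 2130)/(-3913118) + √2446087/(1934409 - (-1)*(-565)/6) = 1346*(-1/3913118) + √2446087/(1934409 - 1*565/6) = -673/1956559 + √2446087/(1934409 - 565/6) = -673/1956559 + √2446087/(11605889/6) = -673/1956559 + √2446087*(6/11605889) = -673/1956559 + 6*√2446087/11605889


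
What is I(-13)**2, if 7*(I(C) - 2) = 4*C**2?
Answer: 476100/49 ≈ 9716.3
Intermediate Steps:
I(C) = 2 + 4*C**2/7 (I(C) = 2 + (4*C**2)/7 = 2 + 4*C**2/7)
I(-13)**2 = (2 + (4/7)*(-13)**2)**2 = (2 + (4/7)*169)**2 = (2 + 676/7)**2 = (690/7)**2 = 476100/49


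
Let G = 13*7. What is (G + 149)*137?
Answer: 32880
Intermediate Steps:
G = 91
(G + 149)*137 = (91 + 149)*137 = 240*137 = 32880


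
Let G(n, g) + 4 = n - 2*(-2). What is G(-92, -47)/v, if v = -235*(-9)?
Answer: -92/2115 ≈ -0.043499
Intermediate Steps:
v = 2115
G(n, g) = n (G(n, g) = -4 + (n - 2*(-2)) = -4 + (n + 4) = -4 + (4 + n) = n)
G(-92, -47)/v = -92/2115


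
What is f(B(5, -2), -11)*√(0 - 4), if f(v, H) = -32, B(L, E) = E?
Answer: -64*I ≈ -64.0*I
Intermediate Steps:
f(B(5, -2), -11)*√(0 - 4) = -32*√(0 - 4) = -64*I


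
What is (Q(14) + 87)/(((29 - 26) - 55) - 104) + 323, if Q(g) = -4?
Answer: 50305/156 ≈ 322.47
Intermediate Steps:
(Q(14) + 87)/(((29 - 26) - 55) - 104) + 323 = (-4 + 87)/(((29 - 26) - 55) - 104) + 323 = 83/((3 - 55) - 104) + 323 = 83/(-52 - 104) + 323 = 83/(-156) + 323 = 83*(-1/156) + 323 = -83/156 + 323 = 50305/156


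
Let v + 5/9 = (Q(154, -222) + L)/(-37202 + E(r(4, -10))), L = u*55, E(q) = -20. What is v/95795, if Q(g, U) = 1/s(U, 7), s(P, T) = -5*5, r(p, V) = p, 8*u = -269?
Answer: -86683/16414902000 ≈ -5.2808e-6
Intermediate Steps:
u = -269/8 (u = (⅛)*(-269) = -269/8 ≈ -33.625)
L = -14795/8 (L = -269/8*55 = -14795/8 ≈ -1849.4)
s(P, T) = -25
Q(g, U) = -1/25 (Q(g, U) = 1/(-25) = -1/25)
v = -33893053/66999600 (v = -5/9 + (-1/25 - 14795/8)/(-37202 - 20) = -5/9 - 369883/200/(-37222) = -5/9 - 369883/200*(-1/37222) = -5/9 + 369883/7444400 = -33893053/66999600 ≈ -0.50587)
v/95795 = -33893053/66999600/95795 = -33893053/66999600*1/95795 = -86683/16414902000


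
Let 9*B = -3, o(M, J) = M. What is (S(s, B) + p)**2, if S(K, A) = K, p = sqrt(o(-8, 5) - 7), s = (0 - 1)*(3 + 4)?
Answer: (7 - I*sqrt(15))**2 ≈ 34.0 - 54.222*I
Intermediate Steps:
s = -7 (s = -1*7 = -7)
p = I*sqrt(15) (p = sqrt(-8 - 7) = sqrt(-15) = I*sqrt(15) ≈ 3.873*I)
B = -1/3 (B = (1/9)*(-3) = -1/3 ≈ -0.33333)
(S(s, B) + p)**2 = (-7 + I*sqrt(15))**2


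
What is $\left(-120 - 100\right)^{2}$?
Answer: $48400$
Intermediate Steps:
$\left(-120 - 100\right)^{2} = \left(-220\right)^{2} = 48400$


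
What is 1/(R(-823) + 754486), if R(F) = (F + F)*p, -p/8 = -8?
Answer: 1/649142 ≈ 1.5405e-6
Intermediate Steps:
p = 64 (p = -8*(-8) = 64)
R(F) = 128*F (R(F) = (F + F)*64 = (2*F)*64 = 128*F)
1/(R(-823) + 754486) = 1/(128*(-823) + 754486) = 1/(-105344 + 754486) = 1/649142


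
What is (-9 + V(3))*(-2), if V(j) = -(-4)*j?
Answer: -6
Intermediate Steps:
V(j) = 4*j
(-9 + V(3))*(-2) = (-9 + 4*3)*(-2) = (-9 + 12)*(-2) = 3*(-2) = -6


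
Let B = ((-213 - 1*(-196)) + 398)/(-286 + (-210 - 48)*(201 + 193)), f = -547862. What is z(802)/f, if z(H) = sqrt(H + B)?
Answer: -sqrt(8333828548510)/55847956556 ≈ -5.1691e-5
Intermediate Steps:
B = -381/101938 (B = ((-213 + 196) + 398)/(-286 - 258*394) = (-17 + 398)/(-286 - 101652) = 381/(-101938) = 381*(-1/101938) = -381/101938 ≈ -0.0037376)
z(H) = sqrt(-381/101938 + H) (z(H) = sqrt(H - 381/101938) = sqrt(-381/101938 + H))
z(802)/f = (sqrt(-38838378 + 10391355844*802)/101938)/(-547862) = (sqrt(-38838378 + 8333867386888)/101938)*(-1/547862) = (sqrt(8333828548510)/101938)*(-1/547862) = -sqrt(8333828548510)/55847956556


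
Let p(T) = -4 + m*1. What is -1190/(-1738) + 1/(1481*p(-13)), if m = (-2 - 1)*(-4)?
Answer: 7050429/10295912 ≈ 0.68478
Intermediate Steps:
m = 12 (m = -3*(-4) = 12)
p(T) = 8 (p(T) = -4 + 12*1 = -4 + 12 = 8)
-1190/(-1738) + 1/(1481*p(-13)) = -1190/(-1738) + 1/(1481*8) = -1190*(-1/1738) + (1/1481)*(⅛) = 595/869 + 1/11848 = 7050429/10295912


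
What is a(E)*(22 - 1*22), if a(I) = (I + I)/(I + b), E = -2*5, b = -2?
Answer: 0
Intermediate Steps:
E = -10
a(I) = 2*I/(-2 + I) (a(I) = (I + I)/(I - 2) = (2*I)/(-2 + I) = 2*I/(-2 + I))
a(E)*(22 - 1*22) = (2*(-10)/(-2 - 10))*(22 - 1*22) = (2*(-10)/(-12))*(22 - 22) = (2*(-10)*(-1/12))*0 = (5/3)*0 = 0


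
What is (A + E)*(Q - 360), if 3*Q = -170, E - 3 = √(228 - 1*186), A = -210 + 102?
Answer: 43750 - 1250*√42/3 ≈ 41050.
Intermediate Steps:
A = -108
E = 3 + √42 (E = 3 + √(228 - 1*186) = 3 + √(228 - 186) = 3 + √42 ≈ 9.4807)
Q = -170/3 (Q = (⅓)*(-170) = -170/3 ≈ -56.667)
(A + E)*(Q - 360) = (-108 + (3 + √42))*(-170/3 - 360) = (-105 + √42)*(-1250/3) = 43750 - 1250*√42/3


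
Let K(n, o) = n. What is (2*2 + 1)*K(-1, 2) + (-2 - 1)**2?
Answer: 4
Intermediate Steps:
(2*2 + 1)*K(-1, 2) + (-2 - 1)**2 = (2*2 + 1)*(-1) + (-2 - 1)**2 = (4 + 1)*(-1) + (-3)**2 = 5*(-1) + 9 = -5 + 9 = 4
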